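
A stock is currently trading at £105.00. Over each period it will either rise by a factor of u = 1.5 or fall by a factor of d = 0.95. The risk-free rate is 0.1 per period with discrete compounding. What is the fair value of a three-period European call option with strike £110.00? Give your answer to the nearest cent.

Risk-neutral probability p = (1 + 0.1 − 0.95)/(1.5 − 0.95) = 0.1500/0.5500 = 0.2727
Terminal stock prices: S_uuu = 354.4, S_uud = 224.4, S_udd = 142.1, S_ddd = 90.02
Terminal payoffs (S − K): max(244.4, 0) = 244.4, max(114.4, 0) = 114.4, max(32.14, 0) = 32.14, max(-19.98, 0) = 0
Node uu (S = 236.2): V_uu = 1/1.1·[0.2727·244.3750 + 0.7273·114.4375] = 136.2500
Node ud (S = 149.6): V_ud = 1/1.1·[0.2727·114.4375 + 0.7273·32.1437] = 49.6250
Node dd (S = 94.76): V_dd = 1/1.1·[0.2727·32.1437 + 0.7273·0.0000] = 7.9695
Node u (S = 157.5): V_u = 1/1.1·[0.2727·136.2500 + 0.7273·49.6250] = 66.5909
Node d (S = 99.75): V_d = 1/1.1·[0.2727·49.6250 + 0.7273·7.9695] = 17.5728
Node 0 (S = 105): V_0 = 1/1.1·[0.2727·66.5909 + 0.7273·17.5728] = 28.1285

£28.13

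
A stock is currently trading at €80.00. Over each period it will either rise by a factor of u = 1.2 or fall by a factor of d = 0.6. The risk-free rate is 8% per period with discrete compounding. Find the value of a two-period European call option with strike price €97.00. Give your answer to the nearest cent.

€9.99

Risk-neutral probability p = (1 + 0.08 − 0.6)/(1.2 − 0.6) = 0.4800/0.6000 = 0.8000
Terminal stock prices: S_uu = 115.2, S_ud = 57.6, S_dd = 28.8
Terminal payoffs (S − K): max(18.2, 0) = 18.2, max(-39.4, 0) = 0, max(-68.2, 0) = 0
Node u (S = 96): V_u = 1/1.08·[0.8000·18.2000 + 0.2000·0.0000] = 13.4815
Node d (S = 48): V_d = 1/1.08·[0.8000·0.0000 + 0.2000·0.0000] = 0.0000
Node 0 (S = 80): V_0 = 1/1.08·[0.8000·13.4815 + 0.2000·0.0000] = 9.9863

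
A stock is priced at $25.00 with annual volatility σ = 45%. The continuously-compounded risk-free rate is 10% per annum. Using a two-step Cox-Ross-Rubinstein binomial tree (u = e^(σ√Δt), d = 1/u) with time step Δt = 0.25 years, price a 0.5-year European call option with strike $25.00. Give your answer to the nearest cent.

$3.38

CRR parameters: u = e^(σ√Δt) = e^(0.45·√0.25) = 1.2523, d = 1/u = 0.7985
Per-period rate: rΔt = 0.1·0.25 = 0.025, so R = e^0.025 = 1.0253
Risk-neutral probability p = (e^0.025 − 0.7985)/(1.2523 − 0.7985) = 0.2268/0.4538 = 0.4998
Terminal stock prices: S_uu = 39.21, S_ud = 25, S_dd = 15.94
Terminal payoffs (S − K): max(14.21, 0) = 14.21, max(0, 0) = 0, max(-9.059, 0) = 0
Node u (S = 31.31): V_u = e^(−0.025)·[0.4998·14.2078 + 0.5002·0.0000] = 6.9253
Node d (S = 19.96): V_d = e^(−0.025)·[0.4998·0.0000 + 0.5002·0.0000] = 0.0000
Node 0 (S = 25): V_0 = e^(−0.025)·[0.4998·6.9253 + 0.5002·0.0000] = 3.3756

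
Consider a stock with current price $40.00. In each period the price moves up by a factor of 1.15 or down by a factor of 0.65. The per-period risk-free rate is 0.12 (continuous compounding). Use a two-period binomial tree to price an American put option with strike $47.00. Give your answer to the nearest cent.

$7.00

Risk-neutral probability p = (e^0.12 − 0.65)/(1.15 − 0.65) = 0.4775/0.5000 = 0.9550
Terminal stock prices: S_uu = 52.9, S_ud = 29.9, S_dd = 16.9
Terminal payoffs (K − S): max(-5.9, 0) = 0, max(17.1, 0) = 17.1, max(30.1, 0) = 30.1
Node u (S = 46): continuation = e^(−0.12)·[0.9550·0.0000 + 0.0450·17.1000] = 0.6826; exercise value = 1.0000 > continuation, so V_u = 1.0000 (exercise)
Node d (S = 26): continuation = e^(−0.12)·[0.9550·17.1000 + 0.0450·30.1000] = 15.6853; exercise value = 21.0000 > continuation, so V_d = 21.0000 (exercise)
Node 0 (S = 40): continuation = e^(−0.12)·[0.9550·1.0000 + 0.0450·21.0000] = 1.6853; exercise value = 7.0000 > continuation, so V_0 = 7.0000 (exercise)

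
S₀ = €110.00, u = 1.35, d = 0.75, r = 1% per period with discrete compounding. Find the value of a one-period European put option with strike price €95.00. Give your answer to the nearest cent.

Risk-neutral probability p = (1 + 0.01 − 0.75)/(1.35 − 0.75) = 0.2600/0.6000 = 0.4333
Terminal stock prices: S_u = 148.5, S_d = 82.5
Terminal payoffs (K − S): max(-53.5, 0) = 0, max(12.5, 0) = 12.5
Node 0 (S = 110): V_0 = 1/1.01·[0.4333·0.0000 + 0.5667·12.5000] = 7.0132

€7.01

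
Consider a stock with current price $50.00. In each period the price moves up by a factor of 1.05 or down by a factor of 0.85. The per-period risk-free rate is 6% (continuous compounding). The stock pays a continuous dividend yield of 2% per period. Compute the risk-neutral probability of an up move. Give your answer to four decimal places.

p = 0.9541

Per-period risk-free factor R = e^0.06 = 1.0618; dividend-adjusted growth = e^(0.06−0.02) = 1.0408.
Risk-neutral probability p = (1.0408 − 0.85)/(1.05 − 0.85) = 0.1908/0.2000 = 0.9541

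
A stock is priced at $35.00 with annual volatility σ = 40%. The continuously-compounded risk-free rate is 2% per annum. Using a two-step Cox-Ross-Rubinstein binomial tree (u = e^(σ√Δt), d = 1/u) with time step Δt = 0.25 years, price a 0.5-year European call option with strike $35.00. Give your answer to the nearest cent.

CRR parameters: u = e^(σ√Δt) = e^(0.4·√0.25) = 1.2214, d = 1/u = 0.8187
Per-period rate: rΔt = 0.02·0.25 = 0.005, so R = e^0.005 = 1.0050
Risk-neutral probability p = (e^0.005 − 0.8187)/(1.2214 − 0.8187) = 0.1863/0.4027 = 0.4626
Terminal stock prices: S_uu = 52.21, S_ud = 35, S_dd = 23.46
Terminal payoffs (S − K): max(17.21, 0) = 17.21, max(0, 0) = 0, max(-11.54, 0) = 0
Node u (S = 42.75): V_u = e^(−0.005)·[0.4626·17.2139 + 0.5374·0.0000] = 7.9237
Node d (S = 28.66): V_d = e^(−0.005)·[0.4626·0.0000 + 0.5374·0.0000] = 0.0000
Node 0 (S = 35): V_0 = e^(−0.005)·[0.4626·7.9237 + 0.5374·0.0000] = 3.6473

$3.65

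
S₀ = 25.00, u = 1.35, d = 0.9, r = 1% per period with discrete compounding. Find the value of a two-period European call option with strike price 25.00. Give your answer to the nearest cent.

3.15

Risk-neutral probability p = (1 + 0.01 − 0.9)/(1.35 − 0.9) = 0.1100/0.4500 = 0.2444
Terminal stock prices: S_uu = 45.56, S_ud = 30.38, S_dd = 20.25
Terminal payoffs (S − K): max(20.56, 0) = 20.56, max(5.375, 0) = 5.375, max(-4.75, 0) = 0
Node u (S = 33.75): V_u = 1/1.01·[0.2444·20.5625 + 0.7556·5.3750] = 8.9975
Node d (S = 22.5): V_d = 1/1.01·[0.2444·5.3750 + 0.7556·0.0000] = 1.3009
Node 0 (S = 25): V_0 = 1/1.01·[0.2444·8.9975 + 0.7556·1.3009] = 3.1508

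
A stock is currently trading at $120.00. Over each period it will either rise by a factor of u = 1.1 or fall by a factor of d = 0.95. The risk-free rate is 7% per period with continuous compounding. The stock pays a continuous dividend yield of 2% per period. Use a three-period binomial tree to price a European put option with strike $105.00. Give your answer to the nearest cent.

$0.06

Per-period risk-free factor R = e^0.07 = 1.0725; dividend-adjusted growth = e^(0.07−0.02) = 1.0513.
Risk-neutral probability p = (1.0513 − 0.95)/(1.1 − 0.95) = 0.1013/0.1500 = 0.6751
Terminal stock prices: S_uuu = 159.7, S_uud = 137.9, S_udd = 119.1, S_ddd = 102.9
Terminal payoffs (K − S): max(-54.72, 0) = 0, max(-32.94, 0) = 0, max(-14.13, 0) = 0, max(2.115, 0) = 2.115
Node uu (S = 145.2): V_uu = e^(−0.07)·[0.6751·0.0000 + 0.3249·0.0000] = 0.0000
Node ud (S = 125.4): V_ud = e^(−0.07)·[0.6751·0.0000 + 0.3249·0.0000] = 0.0000
Node dd (S = 108.3): V_dd = e^(−0.07)·[0.6751·0.0000 + 0.3249·2.1150] = 0.6406
Node u (S = 132): V_u = e^(−0.07)·[0.6751·0.0000 + 0.3249·0.0000] = 0.0000
Node d (S = 114): V_d = e^(−0.07)·[0.6751·0.0000 + 0.3249·0.6406] = 0.1940
Node 0 (S = 120): V_0 = e^(−0.07)·[0.6751·0.0000 + 0.3249·0.1940] = 0.0588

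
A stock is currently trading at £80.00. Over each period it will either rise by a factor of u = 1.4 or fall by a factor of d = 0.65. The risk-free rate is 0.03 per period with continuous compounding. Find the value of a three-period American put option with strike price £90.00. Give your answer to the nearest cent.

Risk-neutral probability p = (e^0.03 − 0.65)/(1.4 − 0.65) = 0.3805/0.7500 = 0.5073
Terminal stock prices: S_uuu = 219.5, S_uud = 101.9, S_udd = 47.32, S_ddd = 21.97
Terminal payoffs (K − S): max(-129.5, 0) = 0, max(-11.92, 0) = 0, max(42.68, 0) = 42.68, max(68.03, 0) = 68.03
Node uu (S = 156.8): continuation = e^(−0.03)·[0.5073·0.0000 + 0.4927·0.0000] = 0.0000; exercise value = 0.0000 ≤ continuation, so V_uu = 0.0000
Node ud (S = 72.8): continuation = e^(−0.03)·[0.5073·0.0000 + 0.4927·42.6800] = 20.4081; exercise value = 17.2000 ≤ continuation, so V_ud = 20.4081
Node dd (S = 33.8): continuation = e^(−0.03)·[0.5073·42.6800 + 0.4927·68.0300] = 53.5401; exercise value = 56.2000 > continuation, so V_dd = 56.2000 (exercise)
Node u (S = 112): continuation = e^(−0.03)·[0.5073·0.0000 + 0.4927·20.4081] = 9.7584; exercise value = 0.0000 ≤ continuation, so V_u = 9.7584
Node d (S = 52): continuation = e^(−0.03)·[0.5073·20.4081 + 0.4927·56.2000] = 36.9194; exercise value = 38.0000 > continuation, so V_d = 38.0000 (exercise)
Node 0 (S = 80): continuation = e^(−0.03)·[0.5073·9.7584 + 0.4927·38.0000] = 22.9742; exercise value = 10.0000 ≤ continuation, so V_0 = 22.9742

£22.97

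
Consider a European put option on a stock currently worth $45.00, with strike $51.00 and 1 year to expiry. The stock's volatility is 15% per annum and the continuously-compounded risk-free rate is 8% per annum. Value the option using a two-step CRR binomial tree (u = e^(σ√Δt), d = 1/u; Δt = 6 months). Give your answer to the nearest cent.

CRR parameters: u = e^(σ√Δt) = e^(0.15·√0.5) = 1.1119, d = 1/u = 0.8994
Per-period rate: rΔt = 0.08·0.5 = 0.04, so R = e^0.04 = 1.0408
Risk-neutral probability p = (e^0.04 − 0.8994)/(1.1119 − 0.8994) = 0.1414/0.2125 = 0.6655
Terminal stock prices: S_uu = 55.63, S_ud = 45, S_dd = 36.4
Terminal payoffs (K − S): max(-4.634, 0) = 0, max(6, 0) = 6, max(14.6, 0) = 14.6
Node u (S = 50.04): V_u = e^(−0.04)·[0.6655·0.0000 + 0.3345·6.0000] = 1.9281
Node d (S = 40.47): V_d = e^(−0.04)·[0.6655·6.0000 + 0.3345·14.6014] = 8.5288
Node 0 (S = 45): V_0 = e^(−0.04)·[0.6655·1.9281 + 0.3345·8.5288] = 3.9737

$3.97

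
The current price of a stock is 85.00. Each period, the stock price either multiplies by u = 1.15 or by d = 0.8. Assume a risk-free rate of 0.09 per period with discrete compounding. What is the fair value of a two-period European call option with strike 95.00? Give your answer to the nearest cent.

Risk-neutral probability p = (1 + 0.09 − 0.8)/(1.15 − 0.8) = 0.2900/0.3500 = 0.8286
Terminal stock prices: S_uu = 112.4, S_ud = 78.2, S_dd = 54.4
Terminal payoffs (S − K): max(17.41, 0) = 17.41, max(-16.8, 0) = 0, max(-40.6, 0) = 0
Node u (S = 97.75): V_u = 1/1.09·[0.8286·17.4125 + 0.1714·0.0000] = 13.2362
Node d (S = 68): V_d = 1/1.09·[0.8286·0.0000 + 0.1714·0.0000] = 0.0000
Node 0 (S = 85): V_0 = 1/1.09·[0.8286·13.2362 + 0.1714·0.0000] = 10.0616

10.06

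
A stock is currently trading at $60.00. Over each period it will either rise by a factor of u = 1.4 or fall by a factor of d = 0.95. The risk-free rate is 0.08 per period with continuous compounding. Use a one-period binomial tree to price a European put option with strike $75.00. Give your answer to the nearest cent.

$11.69

Risk-neutral probability p = (e^0.08 − 0.95)/(1.4 − 0.95) = 0.1333/0.4500 = 0.2962
Terminal stock prices: S_u = 84, S_d = 57
Terminal payoffs (K − S): max(-9, 0) = 0, max(18, 0) = 18
Node 0 (S = 60): V_0 = e^(−0.08)·[0.2962·0.0000 + 0.7038·18.0000] = 11.6945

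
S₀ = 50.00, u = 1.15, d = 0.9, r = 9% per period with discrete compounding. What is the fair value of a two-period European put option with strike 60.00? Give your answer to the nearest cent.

Risk-neutral probability p = (1 + 0.09 − 0.9)/(1.15 − 0.9) = 0.1900/0.2500 = 0.7600
Terminal stock prices: S_uu = 66.12, S_ud = 51.75, S_dd = 40.5
Terminal payoffs (K − S): max(-6.125, 0) = 0, max(8.25, 0) = 8.25, max(19.5, 0) = 19.5
Node u (S = 57.5): V_u = 1/1.09·[0.7600·0.0000 + 0.2400·8.2500] = 1.8165
Node d (S = 45): V_d = 1/1.09·[0.7600·8.2500 + 0.2400·19.5000] = 10.0459
Node 0 (S = 50): V_0 = 1/1.09·[0.7600·1.8165 + 0.2400·10.0459] = 3.4785

3.48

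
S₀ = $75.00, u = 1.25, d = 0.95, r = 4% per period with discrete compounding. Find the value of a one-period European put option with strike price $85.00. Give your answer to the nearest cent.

Risk-neutral probability p = (1 + 0.04 − 0.95)/(1.25 − 0.95) = 0.0900/0.3000 = 0.3000
Terminal stock prices: S_u = 93.75, S_d = 71.25
Terminal payoffs (K − S): max(-8.75, 0) = 0, max(13.75, 0) = 13.75
Node 0 (S = 75): V_0 = 1/1.04·[0.3000·0.0000 + 0.7000·13.7500] = 9.2548

$9.25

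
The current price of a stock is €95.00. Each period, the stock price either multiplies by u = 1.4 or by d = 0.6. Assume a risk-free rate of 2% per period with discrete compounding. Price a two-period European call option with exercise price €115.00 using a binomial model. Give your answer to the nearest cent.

Risk-neutral probability p = (1 + 0.02 − 0.6)/(1.4 − 0.6) = 0.4200/0.8000 = 0.5250
Terminal stock prices: S_uu = 186.2, S_ud = 79.8, S_dd = 34.2
Terminal payoffs (S − K): max(71.2, 0) = 71.2, max(-35.2, 0) = 0, max(-80.8, 0) = 0
Node u (S = 133): V_u = 1/1.02·[0.5250·71.2000 + 0.4750·0.0000] = 36.6471
Node d (S = 57): V_d = 1/1.02·[0.5250·0.0000 + 0.4750·0.0000] = 0.0000
Node 0 (S = 95): V_0 = 1/1.02·[0.5250·36.6471 + 0.4750·0.0000] = 18.8625

€18.86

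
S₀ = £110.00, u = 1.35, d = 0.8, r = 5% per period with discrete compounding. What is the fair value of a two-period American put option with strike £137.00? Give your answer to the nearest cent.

Risk-neutral probability p = (1 + 0.05 − 0.8)/(1.35 − 0.8) = 0.2500/0.5500 = 0.4545
Terminal stock prices: S_uu = 200.5, S_ud = 118.8, S_dd = 70.4
Terminal payoffs (K − S): max(-63.48, 0) = 0, max(18.2, 0) = 18.2, max(66.6, 0) = 66.6
Node u (S = 148.5): continuation = 1/1.05·[0.4545·0.0000 + 0.5455·18.2000] = 9.4545; exercise value = 0.0000 ≤ continuation, so V_u = 9.4545
Node d (S = 88): continuation = 1/1.05·[0.4545·18.2000 + 0.5455·66.6000] = 42.4762; exercise value = 49.0000 > continuation, so V_d = 49.0000 (exercise)
Node 0 (S = 110): continuation = 1/1.05·[0.4545·9.4545 + 0.5455·49.0000] = 29.5474; exercise value = 27.0000 ≤ continuation, so V_0 = 29.5474

£29.55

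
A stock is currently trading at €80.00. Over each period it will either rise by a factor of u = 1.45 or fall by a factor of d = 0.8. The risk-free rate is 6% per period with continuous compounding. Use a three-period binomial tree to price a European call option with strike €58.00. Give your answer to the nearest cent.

€34.59

Risk-neutral probability p = (e^0.06 − 0.8)/(1.45 − 0.8) = 0.2618/0.6500 = 0.4028
Terminal stock prices: S_uuu = 243.9, S_uud = 134.6, S_udd = 74.24, S_ddd = 40.96
Terminal payoffs (S − K): max(185.9, 0) = 185.9, max(76.56, 0) = 76.56, max(16.24, 0) = 16.24, max(-17.04, 0) = 0
Node uu (S = 168.2): V_uu = e^(−0.06)·[0.4028·185.8900 + 0.5972·76.5600] = 113.5777
Node ud (S = 92.8): V_ud = e^(−0.06)·[0.4028·76.5600 + 0.5972·16.2400] = 38.1777
Node dd (S = 51.2): V_dd = e^(−0.06)·[0.4028·16.2400 + 0.5972·0.0000] = 6.1609
Node u (S = 116): V_u = e^(−0.06)·[0.4028·113.5777 + 0.5972·38.1777] = 64.5586
Node d (S = 64): V_d = e^(−0.06)·[0.4028·38.1777 + 0.5972·6.1609] = 17.9482
Node 0 (S = 80): V_0 = e^(−0.06)·[0.4028·64.5586 + 0.5972·17.9482] = 34.5854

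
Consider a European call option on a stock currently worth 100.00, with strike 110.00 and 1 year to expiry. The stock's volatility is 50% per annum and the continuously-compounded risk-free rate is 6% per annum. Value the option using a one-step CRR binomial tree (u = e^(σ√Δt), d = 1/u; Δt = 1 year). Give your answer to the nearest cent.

22.58

CRR parameters: u = e^(σ√Δt) = e^(0.5·√1) = 1.6487, d = 1/u = 0.6065
Per-period rate: rΔt = 0.06·1 = 0.06, so R = e^0.06 = 1.0618
Risk-neutral probability p = (e^0.06 − 0.6065)/(1.6487 − 0.6065) = 0.4553/1.0422 = 0.4369
Terminal stock prices: S_u = 164.9, S_d = 60.65
Terminal payoffs (S − K): max(54.87, 0) = 54.87, max(-49.35, 0) = 0
Node 0 (S = 100): V_0 = e^(−0.06)·[0.4369·54.8721 + 0.5631·0.0000] = 22.5762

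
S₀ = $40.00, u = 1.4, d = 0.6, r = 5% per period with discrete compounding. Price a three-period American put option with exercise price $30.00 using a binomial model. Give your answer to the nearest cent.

$4.54

Risk-neutral probability p = (1 + 0.05 − 0.6)/(1.4 − 0.6) = 0.4500/0.8000 = 0.5625
Terminal stock prices: S_uuu = 109.8, S_uud = 47.04, S_udd = 20.16, S_ddd = 8.64
Terminal payoffs (K − S): max(-79.76, 0) = 0, max(-17.04, 0) = 0, max(9.84, 0) = 9.84, max(21.36, 0) = 21.36
Node uu (S = 78.4): continuation = 1/1.05·[0.5625·0.0000 + 0.4375·0.0000] = 0.0000; exercise value = 0.0000 ≤ continuation, so V_uu = 0.0000
Node ud (S = 33.6): continuation = 1/1.05·[0.5625·0.0000 + 0.4375·9.8400] = 4.1000; exercise value = 0.0000 ≤ continuation, so V_ud = 4.1000
Node dd (S = 14.4): continuation = 1/1.05·[0.5625·9.8400 + 0.4375·21.3600] = 14.1714; exercise value = 15.6000 > continuation, so V_dd = 15.6000 (exercise)
Node u (S = 56): continuation = 1/1.05·[0.5625·0.0000 + 0.4375·4.1000] = 1.7083; exercise value = 0.0000 ≤ continuation, so V_u = 1.7083
Node d (S = 24): continuation = 1/1.05·[0.5625·4.1000 + 0.4375·15.6000] = 8.6964; exercise value = 6.0000 ≤ continuation, so V_d = 8.6964
Node 0 (S = 40): continuation = 1/1.05·[0.5625·1.7083 + 0.4375·8.6964] = 4.5387; exercise value = 0.0000 ≤ continuation, so V_0 = 4.5387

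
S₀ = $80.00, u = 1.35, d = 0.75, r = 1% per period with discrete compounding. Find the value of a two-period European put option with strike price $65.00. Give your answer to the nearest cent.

$6.30

Risk-neutral probability p = (1 + 0.01 − 0.75)/(1.35 − 0.75) = 0.2600/0.6000 = 0.4333
Terminal stock prices: S_uu = 145.8, S_ud = 81, S_dd = 45
Terminal payoffs (K − S): max(-80.8, 0) = 0, max(-16, 0) = 0, max(20, 0) = 20
Node u (S = 108): V_u = 1/1.01·[0.4333·0.0000 + 0.5667·0.0000] = 0.0000
Node d (S = 60): V_d = 1/1.01·[0.4333·0.0000 + 0.5667·20.0000] = 11.2211
Node 0 (S = 80): V_0 = 1/1.01·[0.4333·0.0000 + 0.5667·11.2211] = 6.2957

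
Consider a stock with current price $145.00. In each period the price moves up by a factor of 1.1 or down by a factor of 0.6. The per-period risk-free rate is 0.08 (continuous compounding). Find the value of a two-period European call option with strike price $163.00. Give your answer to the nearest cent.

$9.91

Risk-neutral probability p = (e^0.08 − 0.6)/(1.1 − 0.6) = 0.4833/0.5000 = 0.9666
Terminal stock prices: S_uu = 175.5, S_ud = 95.7, S_dd = 52.2
Terminal payoffs (S − K): max(12.45, 0) = 12.45, max(-67.3, 0) = 0, max(-110.8, 0) = 0
Node u (S = 159.5): V_u = e^(−0.08)·[0.9666·12.4500 + 0.0334·0.0000] = 11.1086
Node d (S = 87): V_d = e^(−0.08)·[0.9666·0.0000 + 0.0334·0.0000] = 0.0000
Node 0 (S = 145): V_0 = e^(−0.08)·[0.9666·11.1086 + 0.0334·0.0000] = 9.9118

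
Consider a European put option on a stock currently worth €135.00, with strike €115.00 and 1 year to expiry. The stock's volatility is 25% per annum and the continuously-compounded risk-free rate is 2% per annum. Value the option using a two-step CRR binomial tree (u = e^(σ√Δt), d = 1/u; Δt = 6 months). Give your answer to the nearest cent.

€5.27

CRR parameters: u = e^(σ√Δt) = e^(0.25·√0.5) = 1.1934, d = 1/u = 0.8380
Per-period rate: rΔt = 0.02·0.5 = 0.01, so R = e^0.01 = 1.0101
Risk-neutral probability p = (e^0.01 − 0.8380)/(1.1934 − 0.8380) = 0.1721/0.3554 = 0.4842
Terminal stock prices: S_uu = 192.3, S_ud = 135, S_dd = 94.8
Terminal payoffs (K − S): max(-77.26, 0) = 0, max(-20, 0) = 0, max(20.2, 0) = 20.2
Node u (S = 161.1): V_u = e^(−0.01)·[0.4842·0.0000 + 0.5158·0.0000] = 0.0000
Node d (S = 113.1): V_d = e^(−0.01)·[0.4842·0.0000 + 0.5158·20.2046] = 10.3178
Node 0 (S = 135): V_0 = e^(−0.01)·[0.4842·0.0000 + 0.5158·10.3178] = 5.2690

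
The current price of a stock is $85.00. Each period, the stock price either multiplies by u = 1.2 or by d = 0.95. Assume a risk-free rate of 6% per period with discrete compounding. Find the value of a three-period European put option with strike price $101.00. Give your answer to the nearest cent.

Risk-neutral probability p = (1 + 0.06 − 0.95)/(1.2 − 0.95) = 0.1100/0.2500 = 0.4400
Terminal stock prices: S_uuu = 146.9, S_uud = 116.3, S_udd = 92.05, S_ddd = 72.88
Terminal payoffs (K − S): max(-45.88, 0) = 0, max(-15.28, 0) = 0, max(8.945, 0) = 8.945, max(28.12, 0) = 28.12
Node uu (S = 122.4): V_uu = 1/1.06·[0.4400·0.0000 + 0.5600·0.0000] = 0.0000
Node ud (S = 96.9): V_ud = 1/1.06·[0.4400·0.0000 + 0.5600·8.9450] = 4.7257
Node dd (S = 76.71): V_dd = 1/1.06·[0.4400·8.9450 + 0.5600·28.1231] = 18.5705
Node u (S = 102): V_u = 1/1.06·[0.4400·0.0000 + 0.5600·4.7257] = 2.4966
Node d (S = 80.75): V_d = 1/1.06·[0.4400·4.7257 + 0.5600·18.5705] = 11.7724
Node 0 (S = 85): V_0 = 1/1.06·[0.4400·2.4966 + 0.5600·11.7724] = 7.2557

$7.26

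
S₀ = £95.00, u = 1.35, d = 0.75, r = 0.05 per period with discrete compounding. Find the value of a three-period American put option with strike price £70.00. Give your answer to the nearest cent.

Risk-neutral probability p = (1 + 0.05 − 0.75)/(1.35 − 0.75) = 0.3000/0.6000 = 0.5000
Terminal stock prices: S_uuu = 233.7, S_uud = 129.9, S_udd = 72.14, S_ddd = 40.08
Terminal payoffs (K − S): max(-163.7, 0) = 0, max(-59.85, 0) = 0, max(-2.141, 0) = 0, max(29.92, 0) = 29.92
Node uu (S = 173.1): continuation = 1/1.05·[0.5000·0.0000 + 0.5000·0.0000] = 0.0000; exercise value = 0.0000 ≤ continuation, so V_uu = 0.0000
Node ud (S = 96.19): continuation = 1/1.05·[0.5000·0.0000 + 0.5000·0.0000] = 0.0000; exercise value = 0.0000 ≤ continuation, so V_ud = 0.0000
Node dd (S = 53.44): continuation = 1/1.05·[0.5000·0.0000 + 0.5000·29.9219] = 14.2485; exercise value = 16.5625 > continuation, so V_dd = 16.5625 (exercise)
Node u (S = 128.2): continuation = 1/1.05·[0.5000·0.0000 + 0.5000·0.0000] = 0.0000; exercise value = 0.0000 ≤ continuation, so V_u = 0.0000
Node d (S = 71.25): continuation = 1/1.05·[0.5000·0.0000 + 0.5000·16.5625] = 7.8869; exercise value = 0.0000 ≤ continuation, so V_d = 7.8869
Node 0 (S = 95): continuation = 1/1.05·[0.5000·0.0000 + 0.5000·7.8869] = 3.7557; exercise value = 0.0000 ≤ continuation, so V_0 = 3.7557

£3.76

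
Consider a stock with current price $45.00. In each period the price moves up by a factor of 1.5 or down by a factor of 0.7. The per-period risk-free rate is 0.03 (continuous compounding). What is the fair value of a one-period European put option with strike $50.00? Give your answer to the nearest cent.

Risk-neutral probability p = (e^0.03 − 0.7)/(1.5 − 0.7) = 0.3305/0.8000 = 0.4131
Terminal stock prices: S_u = 67.5, S_d = 31.5
Terminal payoffs (K − S): max(-17.5, 0) = 0, max(18.5, 0) = 18.5
Node 0 (S = 45): V_0 = e^(−0.03)·[0.4131·0.0000 + 0.5869·18.5000] = 10.5373

$10.54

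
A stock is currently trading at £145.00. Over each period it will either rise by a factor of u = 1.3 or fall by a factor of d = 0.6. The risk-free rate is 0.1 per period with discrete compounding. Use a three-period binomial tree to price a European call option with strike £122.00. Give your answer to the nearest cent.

Risk-neutral probability p = (1 + 0.1 − 0.6)/(1.3 − 0.6) = 0.5000/0.7000 = 0.7143
Terminal stock prices: S_uuu = 318.6, S_uud = 147, S_udd = 67.86, S_ddd = 31.32
Terminal payoffs (S − K): max(196.6, 0) = 196.6, max(25.03, 0) = 25.03, max(-54.14, 0) = 0, max(-90.68, 0) = 0
Node uu (S = 245.1): V_uu = 1/1.1·[0.7143·196.5650 + 0.2857·25.0300] = 134.1409
Node ud (S = 113.1): V_ud = 1/1.1·[0.7143·25.0300 + 0.2857·0.0000] = 16.2532
Node dd (S = 52.2): V_dd = 1/1.1·[0.7143·0.0000 + 0.2857·0.0000] = 0.0000
Node u (S = 188.5): V_u = 1/1.1·[0.7143·134.1409 + 0.2857·16.2532] = 91.3261
Node d (S = 87): V_d = 1/1.1·[0.7143·16.2532 + 0.2857·0.0000] = 10.5541
Node 0 (S = 145): V_0 = 1/1.1·[0.7143·91.3261 + 0.2857·10.5541] = 62.0440

£62.04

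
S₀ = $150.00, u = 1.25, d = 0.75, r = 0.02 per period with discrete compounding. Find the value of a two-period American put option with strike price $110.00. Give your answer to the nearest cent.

Risk-neutral probability p = (1 + 0.02 − 0.75)/(1.25 − 0.75) = 0.2700/0.5000 = 0.5400
Terminal stock prices: S_uu = 234.4, S_ud = 140.6, S_dd = 84.38
Terminal payoffs (K − S): max(-124.4, 0) = 0, max(-30.62, 0) = 0, max(25.62, 0) = 25.62
Node u (S = 187.5): continuation = 1/1.02·[0.5400·0.0000 + 0.4600·0.0000] = 0.0000; exercise value = 0.0000 ≤ continuation, so V_u = 0.0000
Node d (S = 112.5): continuation = 1/1.02·[0.5400·0.0000 + 0.4600·25.6250] = 11.5564; exercise value = 0.0000 ≤ continuation, so V_d = 11.5564
Node 0 (S = 150): continuation = 1/1.02·[0.5400·0.0000 + 0.4600·11.5564] = 5.2117; exercise value = 0.0000 ≤ continuation, so V_0 = 5.2117

$5.21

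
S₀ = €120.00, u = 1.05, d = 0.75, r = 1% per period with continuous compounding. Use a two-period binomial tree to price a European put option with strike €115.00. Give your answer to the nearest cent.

€5.46

Risk-neutral probability p = (e^0.01 − 0.75)/(1.05 − 0.75) = 0.2601/0.3000 = 0.8668
Terminal stock prices: S_uu = 132.3, S_ud = 94.5, S_dd = 67.5
Terminal payoffs (K − S): max(-17.3, 0) = 0, max(20.5, 0) = 20.5, max(47.5, 0) = 47.5
Node u (S = 126): V_u = e^(−0.01)·[0.8668·0.0000 + 0.1332·20.5000] = 2.7027
Node d (S = 90): V_d = e^(−0.01)·[0.8668·20.5000 + 0.1332·47.5000] = 23.8557
Node 0 (S = 120): V_0 = e^(−0.01)·[0.8668·2.7027 + 0.1332·23.8557] = 5.4647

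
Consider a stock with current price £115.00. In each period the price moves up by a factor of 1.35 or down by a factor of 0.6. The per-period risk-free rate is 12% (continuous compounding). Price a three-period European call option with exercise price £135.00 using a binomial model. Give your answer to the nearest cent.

£35.91

Risk-neutral probability p = (e^0.12 − 0.6)/(1.35 − 0.6) = 0.5275/0.7500 = 0.7033
Terminal stock prices: S_uuu = 282.9, S_uud = 125.8, S_udd = 55.89, S_ddd = 24.84
Terminal payoffs (S − K): max(147.9, 0) = 147.9, max(-9.247, 0) = 0, max(-79.11, 0) = 0, max(-110.2, 0) = 0
Node uu (S = 209.6): V_uu = e^(−0.12)·[0.7033·147.9431 + 0.2967·0.0000] = 92.2865
Node ud (S = 93.15): V_ud = e^(−0.12)·[0.7033·0.0000 + 0.2967·0.0000] = 0.0000
Node dd (S = 41.4): V_dd = e^(−0.12)·[0.7033·0.0000 + 0.2967·0.0000] = 0.0000
Node u (S = 155.2): V_u = e^(−0.12)·[0.7033·92.2865 + 0.2967·0.0000] = 57.5680
Node d (S = 69): V_d = e^(−0.12)·[0.7033·0.0000 + 0.2967·0.0000] = 0.0000
Node 0 (S = 115): V_0 = e^(−0.12)·[0.7033·57.5680 + 0.2967·0.0000] = 35.9108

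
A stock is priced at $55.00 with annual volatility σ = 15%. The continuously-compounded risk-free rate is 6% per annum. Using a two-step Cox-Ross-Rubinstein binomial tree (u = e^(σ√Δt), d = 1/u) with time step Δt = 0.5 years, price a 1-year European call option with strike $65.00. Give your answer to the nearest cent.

CRR parameters: u = e^(σ√Δt) = e^(0.15·√0.5) = 1.1119, d = 1/u = 0.8994
Per-period rate: rΔt = 0.06·0.5 = 0.03, so R = e^0.03 = 1.0305
Risk-neutral probability p = (e^0.03 − 0.8994)/(1.1119 − 0.8994) = 0.1311/0.2125 = 0.6168
Terminal stock prices: S_uu = 68, S_ud = 55, S_dd = 44.49
Terminal payoffs (S − K): max(2.997, 0) = 2.997, max(-10, 0) = 0, max(-20.51, 0) = 0
Node u (S = 61.15): V_u = e^(−0.03)·[0.6168·2.9971 + 0.3832·0.0000] = 1.7940
Node d (S = 49.47): V_d = e^(−0.03)·[0.6168·0.0000 + 0.3832·0.0000] = 0.0000
Node 0 (S = 55): V_0 = e^(−0.03)·[0.6168·1.7940 + 0.3832·0.0000] = 1.0738

$1.07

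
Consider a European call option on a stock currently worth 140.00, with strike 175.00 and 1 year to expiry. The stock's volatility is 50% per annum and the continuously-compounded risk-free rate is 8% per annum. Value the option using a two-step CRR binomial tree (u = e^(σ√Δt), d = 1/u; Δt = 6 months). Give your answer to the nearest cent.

22.12

CRR parameters: u = e^(σ√Δt) = e^(0.5·√0.5) = 1.4241, d = 1/u = 0.7022
Per-period rate: rΔt = 0.08·0.5 = 0.04, so R = e^0.04 = 1.0408
Risk-neutral probability p = (e^0.04 − 0.7022)/(1.4241 − 0.7022) = 0.3386/0.7219 = 0.4691
Terminal stock prices: S_uu = 283.9, S_ud = 140, S_dd = 69.03
Terminal payoffs (S − K): max(108.9, 0) = 108.9, max(-35, 0) = 0, max(-106, 0) = 0
Node u (S = 199.4): V_u = e^(−0.04)·[0.4691·108.9361 + 0.5309·0.0000] = 49.0931
Node d (S = 98.31): V_d = e^(−0.04)·[0.4691·0.0000 + 0.5309·0.0000] = 0.0000
Node 0 (S = 140): V_0 = e^(−0.04)·[0.4691·49.0931 + 0.5309·0.0000] = 22.1242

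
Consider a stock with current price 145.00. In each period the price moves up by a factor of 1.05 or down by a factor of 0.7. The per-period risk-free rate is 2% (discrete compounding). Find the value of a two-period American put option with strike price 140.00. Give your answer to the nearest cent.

Risk-neutral probability p = (1 + 0.02 − 0.7)/(1.05 − 0.7) = 0.3200/0.3500 = 0.9143
Terminal stock prices: S_uu = 159.9, S_ud = 106.6, S_dd = 71.05
Terminal payoffs (K − S): max(-19.86, 0) = 0, max(33.43, 0) = 33.43, max(68.95, 0) = 68.95
Node u (S = 152.2): continuation = 1/1.02·[0.9143·0.0000 + 0.0857·33.4250] = 2.8088; exercise value = 0.0000 ≤ continuation, so V_u = 2.8088
Node d (S = 101.5): continuation = 1/1.02·[0.9143·33.4250 + 0.0857·68.9500] = 35.7549; exercise value = 38.5000 > continuation, so V_d = 38.5000 (exercise)
Node 0 (S = 145): continuation = 1/1.02·[0.9143·2.8088 + 0.0857·38.5000] = 5.7530; exercise value = 0.0000 ≤ continuation, so V_0 = 5.7530

5.75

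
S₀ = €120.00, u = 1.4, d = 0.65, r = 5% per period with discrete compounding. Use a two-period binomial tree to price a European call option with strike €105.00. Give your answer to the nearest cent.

Risk-neutral probability p = (1 + 0.05 − 0.65)/(1.4 − 0.65) = 0.4000/0.7500 = 0.5333
Terminal stock prices: S_uu = 235.2, S_ud = 109.2, S_dd = 50.7
Terminal payoffs (S − K): max(130.2, 0) = 130.2, max(4.2, 0) = 4.2, max(-54.3, 0) = 0
Node u (S = 168): V_u = 1/1.05·[0.5333·130.2000 + 0.4667·4.2000] = 68.0000
Node d (S = 78): V_d = 1/1.05·[0.5333·4.2000 + 0.4667·0.0000] = 2.1333
Node 0 (S = 120): V_0 = 1/1.05·[0.5333·68.0000 + 0.4667·2.1333] = 35.4878

€35.49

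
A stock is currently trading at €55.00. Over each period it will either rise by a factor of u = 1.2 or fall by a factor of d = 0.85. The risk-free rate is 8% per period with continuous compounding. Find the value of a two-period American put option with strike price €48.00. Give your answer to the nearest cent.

Risk-neutral probability p = (e^0.08 − 0.85)/(1.2 − 0.85) = 0.2333/0.3500 = 0.6665
Terminal stock prices: S_uu = 79.2, S_ud = 56.1, S_dd = 39.74
Terminal payoffs (K − S): max(-31.2, 0) = 0, max(-8.1, 0) = 0, max(8.263, 0) = 8.263
Node u (S = 66): continuation = e^(−0.08)·[0.6665·0.0000 + 0.3335·0.0000] = 0.0000; exercise value = 0.0000 ≤ continuation, so V_u = 0.0000
Node d (S = 46.75): continuation = e^(−0.08)·[0.6665·0.0000 + 0.3335·8.2625] = 2.5434; exercise value = 1.2500 ≤ continuation, so V_d = 2.5434
Node 0 (S = 55): continuation = e^(−0.08)·[0.6665·0.0000 + 0.3335·2.5434] = 0.7829; exercise value = 0.0000 ≤ continuation, so V_0 = 0.7829

€0.78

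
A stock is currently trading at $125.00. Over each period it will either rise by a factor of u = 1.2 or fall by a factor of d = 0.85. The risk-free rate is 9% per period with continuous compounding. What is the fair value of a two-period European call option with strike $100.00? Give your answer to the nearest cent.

Risk-neutral probability p = (e^0.09 − 0.85)/(1.2 − 0.85) = 0.2442/0.3500 = 0.6976
Terminal stock prices: S_uu = 180, S_ud = 127.5, S_dd = 90.31
Terminal payoffs (S − K): max(80, 0) = 80, max(27.5, 0) = 27.5, max(-9.688, 0) = 0
Node u (S = 150): V_u = e^(−0.09)·[0.6976·80.0000 + 0.3024·27.5000] = 58.6069
Node d (S = 106.2): V_d = e^(−0.09)·[0.6976·27.5000 + 0.3024·0.0000] = 17.5339
Node 0 (S = 125): V_0 = e^(−0.09)·[0.6976·58.6069 + 0.3024·17.5339] = 42.2127

$42.21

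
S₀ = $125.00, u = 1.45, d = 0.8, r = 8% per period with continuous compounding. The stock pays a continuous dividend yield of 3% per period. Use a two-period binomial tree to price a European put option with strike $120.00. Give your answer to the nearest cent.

Per-period risk-free factor R = e^0.08 = 1.0833; dividend-adjusted growth = e^(0.08−0.03) = 1.0513.
Risk-neutral probability p = (1.0513 − 0.8)/(1.45 − 0.8) = 0.2513/0.6500 = 0.3866
Terminal stock prices: S_uu = 262.8, S_ud = 145, S_dd = 80
Terminal payoffs (K − S): max(-142.8, 0) = 0, max(-25, 0) = 0, max(40, 0) = 40
Node u (S = 181.2): V_u = e^(−0.08)·[0.3866·0.0000 + 0.6134·0.0000] = 0.0000
Node d (S = 100): V_d = e^(−0.08)·[0.3866·0.0000 + 0.6134·40.0000] = 22.6507
Node 0 (S = 125): V_0 = e^(−0.08)·[0.3866·0.0000 + 0.6134·22.6507] = 12.8263

$12.83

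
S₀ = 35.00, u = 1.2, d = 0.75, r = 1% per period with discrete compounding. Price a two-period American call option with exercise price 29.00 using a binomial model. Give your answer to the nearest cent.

8.20

Risk-neutral probability p = (1 + 0.01 − 0.75)/(1.2 − 0.75) = 0.2600/0.4500 = 0.5778
Terminal stock prices: S_uu = 50.4, S_ud = 31.5, S_dd = 19.69
Terminal payoffs (S − K): max(21.4, 0) = 21.4, max(2.5, 0) = 2.5, max(-9.312, 0) = 0
Node u (S = 42): continuation = 1/1.01·[0.5778·21.4000 + 0.4222·2.5000] = 13.2871; exercise value = 13.0000 ≤ continuation, so V_u = 13.2871
Node d (S = 26.25): continuation = 1/1.01·[0.5778·2.5000 + 0.4222·0.0000] = 1.4301; exercise value = 0.0000 ≤ continuation, so V_d = 1.4301
Node 0 (S = 35): continuation = 1/1.01·[0.5778·13.2871 + 0.4222·1.4301] = 8.1989; exercise value = 6.0000 ≤ continuation, so V_0 = 8.1989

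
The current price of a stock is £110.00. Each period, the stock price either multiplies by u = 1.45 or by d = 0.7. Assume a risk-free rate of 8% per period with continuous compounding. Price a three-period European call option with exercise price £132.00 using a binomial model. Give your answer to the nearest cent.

Risk-neutral probability p = (e^0.08 − 0.7)/(1.45 − 0.7) = 0.3833/0.7500 = 0.5110
Terminal stock prices: S_uuu = 335.3, S_uud = 161.9, S_udd = 78.15, S_ddd = 37.73
Terminal payoffs (S − K): max(203.3, 0) = 203.3, max(29.89, 0) = 29.89, max(-53.85, 0) = 0, max(-94.27, 0) = 0
Node uu (S = 231.3): V_uu = e^(−0.08)·[0.5110·203.3487 + 0.4890·29.8925] = 109.4236
Node ud (S = 111.6): V_ud = e^(−0.08)·[0.5110·29.8925 + 0.4890·0.0000] = 14.1020
Node dd (S = 53.9): V_dd = e^(−0.08)·[0.5110·0.0000 + 0.4890·0.0000] = 0.0000
Node u (S = 159.5): V_u = e^(−0.08)·[0.5110·109.4236 + 0.4890·14.1020] = 57.9866
Node d (S = 77): V_d = e^(−0.08)·[0.5110·14.1020 + 0.4890·0.0000] = 6.6527
Node 0 (S = 110): V_0 = e^(−0.08)·[0.5110·57.9866 + 0.4890·6.6527] = 30.3584

£30.36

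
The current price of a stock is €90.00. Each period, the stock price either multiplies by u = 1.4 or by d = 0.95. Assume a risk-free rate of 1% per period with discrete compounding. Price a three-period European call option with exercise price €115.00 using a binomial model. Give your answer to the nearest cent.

€2.66

Risk-neutral probability p = (1 + 0.01 − 0.95)/(1.4 − 0.95) = 0.0600/0.4500 = 0.1333
Terminal stock prices: S_uuu = 247, S_uud = 167.6, S_udd = 113.7, S_ddd = 77.16
Terminal payoffs (S − K): max(132, 0) = 132, max(52.58, 0) = 52.58, max(-1.285, 0) = 0, max(-37.84, 0) = 0
Node uu (S = 176.4): V_uu = 1/1.01·[0.1333·131.9600 + 0.8667·52.5800] = 62.5386
Node ud (S = 119.7): V_ud = 1/1.01·[0.1333·52.5800 + 0.8667·0.0000] = 6.9413
Node dd (S = 81.22): V_dd = 1/1.01·[0.1333·0.0000 + 0.8667·0.0000] = 0.0000
Node u (S = 126): V_u = 1/1.01·[0.1333·62.5386 + 0.8667·6.9413] = 14.2121
Node d (S = 85.5): V_d = 1/1.01·[0.1333·6.9413 + 0.8667·0.0000] = 0.9163
Node 0 (S = 90): V_0 = 1/1.01·[0.1333·14.2121 + 0.8667·0.9163] = 2.6625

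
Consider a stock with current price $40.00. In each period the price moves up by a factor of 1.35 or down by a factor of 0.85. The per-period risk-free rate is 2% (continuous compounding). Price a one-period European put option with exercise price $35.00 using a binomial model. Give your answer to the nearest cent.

Risk-neutral probability p = (e^0.02 − 0.85)/(1.35 − 0.85) = 0.1702/0.5000 = 0.3404
Terminal stock prices: S_u = 54, S_d = 34
Terminal payoffs (K − S): max(-19, 0) = 0, max(1, 0) = 1
Node 0 (S = 40): V_0 = e^(−0.02)·[0.3404·0.0000 + 0.6596·1.0000] = 0.6465

$0.65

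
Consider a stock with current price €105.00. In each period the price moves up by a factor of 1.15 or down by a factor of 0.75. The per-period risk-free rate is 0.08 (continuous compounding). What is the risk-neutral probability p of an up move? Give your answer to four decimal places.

p = 0.8332

Risk-neutral probability p = (e^0.08 − 0.75)/(1.15 − 0.75) = 0.3333/0.4000 = 0.8332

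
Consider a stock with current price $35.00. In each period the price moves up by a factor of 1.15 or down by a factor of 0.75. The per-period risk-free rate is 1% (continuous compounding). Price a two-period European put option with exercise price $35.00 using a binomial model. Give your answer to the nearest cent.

Risk-neutral probability p = (e^0.01 − 0.75)/(1.15 − 0.75) = 0.2601/0.4000 = 0.6501
Terminal stock prices: S_uu = 46.29, S_ud = 30.19, S_dd = 19.69
Terminal payoffs (K − S): max(-11.29, 0) = 0, max(4.812, 0) = 4.812, max(15.31, 0) = 15.31
Node u (S = 40.25): V_u = e^(−0.01)·[0.6501·0.0000 + 0.3499·4.8125] = 1.6670
Node d (S = 26.25): V_d = e^(−0.01)·[0.6501·4.8125 + 0.3499·15.3125] = 8.4017
Node 0 (S = 35): V_0 = e^(−0.01)·[0.6501·1.6670 + 0.3499·8.4017] = 3.9833

$3.98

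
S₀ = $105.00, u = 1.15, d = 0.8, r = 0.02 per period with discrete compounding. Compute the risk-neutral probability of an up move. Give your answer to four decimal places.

Risk-neutral probability p = (1 + 0.02 − 0.8)/(1.15 − 0.8) = 0.2200/0.3500 = 0.6286

p = 0.6286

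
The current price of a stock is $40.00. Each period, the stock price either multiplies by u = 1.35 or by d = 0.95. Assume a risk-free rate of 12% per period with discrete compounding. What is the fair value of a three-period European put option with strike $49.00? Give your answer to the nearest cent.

$2.07

Risk-neutral probability p = (1 + 0.12 − 0.95)/(1.35 − 0.95) = 0.1700/0.4000 = 0.4250
Terminal stock prices: S_uuu = 98.42, S_uud = 69.25, S_udd = 48.73, S_ddd = 34.29
Terminal payoffs (K − S): max(-49.42, 0) = 0, max(-20.25, 0) = 0, max(0.265, 0) = 0.265, max(14.71, 0) = 14.71
Node uu (S = 72.9): V_uu = 1/1.12·[0.4250·0.0000 + 0.5750·0.0000] = 0.0000
Node ud (S = 51.3): V_ud = 1/1.12·[0.4250·0.0000 + 0.5750·0.2650] = 0.1360
Node dd (S = 36.1): V_dd = 1/1.12·[0.4250·0.2650 + 0.5750·14.7050] = 7.6500
Node u (S = 54): V_u = 1/1.12·[0.4250·0.0000 + 0.5750·0.1360] = 0.0698
Node d (S = 38): V_d = 1/1.12·[0.4250·0.1360 + 0.5750·7.6500] = 3.9791
Node 0 (S = 40): V_0 = 1/1.12·[0.4250·0.0698 + 0.5750·3.9791] = 2.0693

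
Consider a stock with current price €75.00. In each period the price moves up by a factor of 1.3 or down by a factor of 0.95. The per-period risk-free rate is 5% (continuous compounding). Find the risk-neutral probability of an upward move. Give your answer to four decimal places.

p = 0.2893

Risk-neutral probability p = (e^0.05 − 0.95)/(1.3 − 0.95) = 0.1013/0.3500 = 0.2893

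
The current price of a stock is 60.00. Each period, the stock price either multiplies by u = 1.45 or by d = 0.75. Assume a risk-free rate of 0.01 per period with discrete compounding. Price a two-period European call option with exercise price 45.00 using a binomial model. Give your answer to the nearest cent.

20.24

Risk-neutral probability p = (1 + 0.01 − 0.75)/(1.45 − 0.75) = 0.2600/0.7000 = 0.3714
Terminal stock prices: S_uu = 126.2, S_ud = 65.25, S_dd = 33.75
Terminal payoffs (S − K): max(81.15, 0) = 81.15, max(20.25, 0) = 20.25, max(-11.25, 0) = 0
Node u (S = 87): V_u = 1/1.01·[0.3714·81.1500 + 0.6286·20.2500] = 42.4455
Node d (S = 45): V_d = 1/1.01·[0.3714·20.2500 + 0.6286·0.0000] = 7.4470
Node 0 (S = 60): V_0 = 1/1.01·[0.3714·42.4455 + 0.6286·7.4470] = 20.2440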